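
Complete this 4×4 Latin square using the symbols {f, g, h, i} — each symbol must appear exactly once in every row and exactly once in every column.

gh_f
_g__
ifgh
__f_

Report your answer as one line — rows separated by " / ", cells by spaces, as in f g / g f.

(r1,c3) = i
(r2,c3) = h
(r2,c4) = i
(r4,c1) = h
(r4,c2) = i
(r4,c4) = g
(r2,c1) = f

g h i f / f g h i / i f g h / h i f g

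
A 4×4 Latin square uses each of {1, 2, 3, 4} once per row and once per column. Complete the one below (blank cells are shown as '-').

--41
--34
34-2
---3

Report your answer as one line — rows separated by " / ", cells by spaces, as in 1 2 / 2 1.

2 3 4 1 / 1 2 3 4 / 3 4 1 2 / 4 1 2 3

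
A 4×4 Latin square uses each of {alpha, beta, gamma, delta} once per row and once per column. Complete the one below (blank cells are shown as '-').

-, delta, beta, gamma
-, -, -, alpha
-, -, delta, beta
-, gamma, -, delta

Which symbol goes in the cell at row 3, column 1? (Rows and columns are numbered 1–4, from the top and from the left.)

gamma

(r1,c1) = alpha
(r2,c2) = beta
(r2,c3) = gamma
(r3,c1) = gamma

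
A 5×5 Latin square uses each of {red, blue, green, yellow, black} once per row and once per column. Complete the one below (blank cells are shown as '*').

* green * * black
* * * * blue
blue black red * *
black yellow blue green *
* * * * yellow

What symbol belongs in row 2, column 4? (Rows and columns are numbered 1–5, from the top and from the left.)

(r1,c3): row 1 has {green,black}; column 3 has {red,blue}, so it must be yellow.
(r2,c2): row 2 has {blue}; column 2 has {green,yellow,black}, so it must be red.
(r3,c4): row 3 has {red,blue,black}; column 4 has {green}, so it must be yellow.
(r3,c5): row 3 has {red,blue,yellow,black}; column 5 has {blue,yellow,black}, so it must be green.
(r4,c5): row 4 has {blue,green,yellow,black}; column 5 has {blue,green,yellow,black}, so it must be red.
(r5,c2): row 5 has {yellow}; column 2 has {red,green,yellow,black}, so it must be blue.
(r1,c1): row 1 has {green,yellow,black}; column 1 has {blue,black}, so it must be red.
(r1,c4): row 1 has {red,green,yellow,black}; column 4 has {green,yellow}, so it must be blue.
(r2,c4): row 2 has {red,blue}; column 4 has {blue,green,yellow}, so it must be black.

black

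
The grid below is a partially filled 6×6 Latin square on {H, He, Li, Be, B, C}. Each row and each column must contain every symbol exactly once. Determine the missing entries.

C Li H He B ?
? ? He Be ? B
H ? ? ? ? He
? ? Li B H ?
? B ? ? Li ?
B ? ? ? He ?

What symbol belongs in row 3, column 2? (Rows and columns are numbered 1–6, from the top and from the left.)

C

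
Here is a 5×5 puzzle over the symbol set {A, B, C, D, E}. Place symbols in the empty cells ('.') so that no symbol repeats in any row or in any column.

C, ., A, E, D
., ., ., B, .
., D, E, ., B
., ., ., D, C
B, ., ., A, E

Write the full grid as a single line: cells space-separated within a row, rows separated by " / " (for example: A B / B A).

C B A E D / D E C B A / A D E C B / E A B D C / B C D A E

At row 1, column 2: row 1 has {A,C,D,E}; column 2 has {D}; that leaves B.
At row 2, column 5: row 2 has {B}; column 5 has {B,C,D,E}; that leaves A.
At row 3, column 1: row 3 has {B,D,E}; column 1 has {B,C}; that leaves A.
At row 3, column 4: row 3 has {A,B,D,E}; column 4 has {A,B,D,E}; that leaves C.
At row 4, column 1: row 4 has {C,D}; column 1 has {A,B,C}; that leaves E.
At row 4, column 2: row 4 has {C,D,E}; column 2 has {B,D}; that leaves A.
At row 4, column 3: row 4 has {A,C,D,E}; column 3 has {A,E}; that leaves B.
At row 5, column 2: row 5 has {A,B,E}; column 2 has {A,B,D}; that leaves C.
At row 5, column 3: row 5 has {A,B,C,E}; column 3 has {A,B,E}; that leaves D.
At row 2, column 1: row 2 has {A,B}; column 1 has {A,B,C,E}; that leaves D.
At row 2, column 2: row 2 has {A,B,D}; column 2 has {A,B,C,D}; that leaves E.
At row 2, column 3: row 2 has {A,B,D,E}; column 3 has {A,B,D,E}; that leaves C.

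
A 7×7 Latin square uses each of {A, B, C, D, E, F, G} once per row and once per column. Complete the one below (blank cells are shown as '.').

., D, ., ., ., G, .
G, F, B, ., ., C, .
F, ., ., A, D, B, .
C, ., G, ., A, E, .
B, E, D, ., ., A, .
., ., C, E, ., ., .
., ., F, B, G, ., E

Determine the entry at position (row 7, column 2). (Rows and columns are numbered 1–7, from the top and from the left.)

C

row 2 has {B,C,F,G}; column 4 has {A,B,E} — only D is left for (r2,c4).
row 2 has {B,C,D,F,G}; column 5 has {A,D,G} — only E is left for (r2,c5).
row 2 has {B,C,D,E,F,G}; column 7 has {E} — only A is left for (r2,c7).
row 3 has {A,B,D,F}; column 3 has {B,C,D,F,G} — only E is left for (r3,c3).
row 4 has {A,C,E,G}; column 2 has {D,E,F} — only B is left for (r4,c2).
row 4 has {A,B,C,E,G}; column 4 has {A,B,D,E} — only F is left for (r4,c4).
row 4 has {A,B,C,E,F,G}; column 7 has {A,E} — only D is left for (r4,c7).
row 7 has {B,E,F,G}; column 6 has {A,B,C,E,G} — only D is left for (r7,c6).
row 1 has {D,G}; column 3 has {B,C,D,E,F,G} — only A is left for (r1,c3).
row 1 has {A,D,G}; column 4 has {A,B,D,E,F} — only C is left for (r1,c4).
row 5 has {A,B,D,E}; column 4 has {A,B,C,D,E,F} — only G is left for (r5,c4).
row 6 has {C,E}; column 6 has {A,B,C,D,E,G} — only F is left for (r6,c6).
row 7 has {B,D,E,F,G}; column 1 has {B,C,F,G} — only A is left for (r7,c1).
row 7 has {A,B,D,E,F,G}; column 2 has {B,D,E,F} — only C is left for (r7,c2).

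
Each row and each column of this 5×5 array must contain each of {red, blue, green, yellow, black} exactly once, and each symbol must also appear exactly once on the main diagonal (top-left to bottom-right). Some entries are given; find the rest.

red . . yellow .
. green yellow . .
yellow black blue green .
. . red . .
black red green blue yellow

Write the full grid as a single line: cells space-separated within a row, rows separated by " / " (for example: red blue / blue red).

row 1 has {red,yellow}; column 2 has {red,green,black} — only blue is left for (r1,c2).
row 1 has {red,blue,yellow}; column 3 has {red,blue,green,yellow} — only black is left for (r1,c3).
row 1 has {red,blue,yellow,black}; column 5 has {yellow} — only green is left for (r1,c5).
row 2 has {green,yellow}; column 1 has {red,yellow,black} — only blue is left for (r2,c1).
row 3 has {blue,green,yellow,black}; column 5 has {green,yellow} — only red is left for (r3,c5).
row 4 has {red}; column 1 has {red,blue,yellow,black} — only green is left for (r4,c1).
row 4 has {red,green}; column 2 has {red,blue,green,black} — only yellow is left for (r4,c2).
row 4 has {red,green,yellow}; column 4 has {blue,green,yellow}; the diagonal has {red,blue,green,yellow} — only black is left for (r4,c4).
row 4 has {red,green,yellow,black}; column 5 has {red,green,yellow} — only blue is left for (r4,c5).
row 2 has {blue,green,yellow}; column 4 has {blue,green,yellow,black} — only red is left for (r2,c4).
row 2 has {red,blue,green,yellow}; column 5 has {red,blue,green,yellow} — only black is left for (r2,c5).

red blue black yellow green / blue green yellow red black / yellow black blue green red / green yellow red black blue / black red green blue yellow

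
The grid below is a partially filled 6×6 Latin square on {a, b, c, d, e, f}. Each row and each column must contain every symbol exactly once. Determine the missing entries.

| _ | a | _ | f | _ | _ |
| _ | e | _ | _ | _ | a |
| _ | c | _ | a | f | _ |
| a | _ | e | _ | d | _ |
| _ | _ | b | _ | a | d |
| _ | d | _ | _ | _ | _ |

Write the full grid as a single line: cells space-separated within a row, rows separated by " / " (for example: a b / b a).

d a c f b e / b e f d c a / e c d a f b / a b e c d f / c f b e a d / f d a b e c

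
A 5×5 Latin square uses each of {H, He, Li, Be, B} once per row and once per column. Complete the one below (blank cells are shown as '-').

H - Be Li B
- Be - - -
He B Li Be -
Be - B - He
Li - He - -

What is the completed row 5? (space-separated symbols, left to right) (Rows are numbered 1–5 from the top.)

(r1,c2) = He
(r2,c1) = B
(r2,c3) = H
(r2,c4) = He
(r2,c5) = Li
(r3,c5) = H
(r4,c4) = H
(r5,c2) = H
(r5,c4) = B
(r5,c5) = Be

Li H He B Be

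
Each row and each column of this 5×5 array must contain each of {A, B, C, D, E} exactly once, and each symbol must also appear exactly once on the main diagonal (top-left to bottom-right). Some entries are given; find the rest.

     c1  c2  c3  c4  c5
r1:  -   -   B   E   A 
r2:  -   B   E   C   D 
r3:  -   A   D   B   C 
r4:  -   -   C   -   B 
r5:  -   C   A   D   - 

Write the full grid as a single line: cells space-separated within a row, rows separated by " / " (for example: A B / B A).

C D B E A / A B E C D / E A D B C / D E C A B / B C A D E

Cell (r1,c1): row 1 has {A,B,E}; column 1 is empty so far; the diagonal has {B,D} → C.
Cell (r1,c2): row 1 has {A,B,C,E}; column 2 has {A,B,C} → D.
Cell (r2,c1): row 2 has {B,C,D,E}; column 1 has {C} → A.
Cell (r3,c1): row 3 has {A,B,C,D}; column 1 has {A,C} → E.
Cell (r4,c1): row 4 has {B,C}; column 1 has {A,C,E} → D.
Cell (r4,c2): row 4 has {B,C,D}; column 2 has {A,B,C,D} → E.
Cell (r4,c4): row 4 has {B,C,D,E}; column 4 has {B,C,D,E}; the diagonal has {B,C,D} → A.
Cell (r5,c1): row 5 has {A,C,D}; column 1 has {A,C,D,E} → B.
Cell (r5,c5): row 5 has {A,B,C,D}; column 5 has {A,B,C,D}; the diagonal has {A,B,C,D} → E.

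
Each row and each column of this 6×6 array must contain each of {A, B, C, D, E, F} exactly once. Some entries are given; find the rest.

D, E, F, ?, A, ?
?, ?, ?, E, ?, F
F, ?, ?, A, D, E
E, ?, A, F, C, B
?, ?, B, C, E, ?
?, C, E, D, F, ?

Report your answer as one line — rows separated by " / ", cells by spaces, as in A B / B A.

row 1 has {A,D,E,F}; column 4 has {A,C,D,E,F} — only B is left for (r1,c4).
row 1 has {A,B,D,E,F}; column 6 has {B,E,F} — only C is left for (r1,c6).
row 2 has {E,F}; column 5 has {A,C,D,E,F} — only B is left for (r2,c5).
row 3 has {A,D,E,F}; column 2 has {C,E} — only B is left for (r3,c2).
row 3 has {A,B,D,E,F}; column 3 has {A,B,E,F} — only C is left for (r3,c3).
row 4 has {A,B,C,E,F}; column 2 has {B,C,E} — only D is left for (r4,c2).
row 5 has {B,C,E}; column 1 has {D,E,F} — only A is left for (r5,c1).
row 5 has {A,B,C,E}; column 2 has {B,C,D,E} — only F is left for (r5,c2).
row 5 has {A,B,C,E,F}; column 6 has {B,C,E,F} — only D is left for (r5,c6).
row 6 has {C,D,E,F}; column 1 has {A,D,E,F} — only B is left for (r6,c1).
row 6 has {B,C,D,E,F}; column 6 has {B,C,D,E,F} — only A is left for (r6,c6).
row 2 has {B,E,F}; column 1 has {A,B,D,E,F} — only C is left for (r2,c1).
row 2 has {B,C,E,F}; column 2 has {B,C,D,E,F} — only A is left for (r2,c2).
row 2 has {A,B,C,E,F}; column 3 has {A,B,C,E,F} — only D is left for (r2,c3).

D E F B A C / C A D E B F / F B C A D E / E D A F C B / A F B C E D / B C E D F A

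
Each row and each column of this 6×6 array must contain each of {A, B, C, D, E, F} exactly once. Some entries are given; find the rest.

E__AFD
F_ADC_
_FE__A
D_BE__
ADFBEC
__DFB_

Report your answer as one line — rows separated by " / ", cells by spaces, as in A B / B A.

E B C A F D / F E A D C B / B F E C D A / D C B E A F / A D F B E C / C A D F B E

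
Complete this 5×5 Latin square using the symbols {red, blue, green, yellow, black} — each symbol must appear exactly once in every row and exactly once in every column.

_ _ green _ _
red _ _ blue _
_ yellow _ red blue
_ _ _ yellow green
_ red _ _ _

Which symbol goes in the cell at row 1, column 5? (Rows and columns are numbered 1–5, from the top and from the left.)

red

(r1,c4) = black
(r3,c3) = black
(r5,c4) = green
(r1,c2) = blue
(r2,c3) = yellow
(r2,c5) = black
(r3,c1) = green
(r4,c2) = black
(r5,c3) = blue
(r5,c5) = yellow
(r1,c1) = yellow
(r1,c5) = red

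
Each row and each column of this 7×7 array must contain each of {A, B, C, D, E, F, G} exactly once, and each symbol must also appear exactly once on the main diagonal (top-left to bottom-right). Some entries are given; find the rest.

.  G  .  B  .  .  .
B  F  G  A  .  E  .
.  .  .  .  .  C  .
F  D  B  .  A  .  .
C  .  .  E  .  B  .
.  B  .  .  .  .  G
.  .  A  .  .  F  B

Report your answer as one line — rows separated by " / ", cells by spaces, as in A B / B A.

E G C B F D A / B F G A D E C / A E D G B C F / F D B C A G E / C A F E G B D / D B E F C A G / G C A D E F B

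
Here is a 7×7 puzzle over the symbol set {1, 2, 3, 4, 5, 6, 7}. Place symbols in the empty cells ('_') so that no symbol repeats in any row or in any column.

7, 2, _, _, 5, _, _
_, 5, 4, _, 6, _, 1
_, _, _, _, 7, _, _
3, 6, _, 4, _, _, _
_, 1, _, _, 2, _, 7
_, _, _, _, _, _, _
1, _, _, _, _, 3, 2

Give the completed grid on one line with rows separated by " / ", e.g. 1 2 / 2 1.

(r2,c1) = 2
(r2,c6) = 7
(r4,c5) = 1
(r4,c7) = 5
(r7,c5) = 4
(r2,c4) = 3
(r4,c6) = 2
(r6,c5) = 3
(r7,c2) = 7
(r4,c3) = 7
(r6,c2) = 4
(r6,c7) = 6
(r3,c2) = 3
(r3,c7) = 4
(r6,c1) = 5
(r6,c6) = 1
(r1,c7) = 3
(r3,c1) = 6
(r3,c6) = 5
(r5,c1) = 4
(r5,c6) = 6
(r6,c3) = 2
(r6,c4) = 7
(r1,c6) = 4
(r3,c3) = 1
(r3,c4) = 2
(r5,c4) = 5
(r7,c4) = 6
(r1,c3) = 6
(r1,c4) = 1
(r5,c3) = 3
(r7,c3) = 5

7 2 6 1 5 4 3 / 2 5 4 3 6 7 1 / 6 3 1 2 7 5 4 / 3 6 7 4 1 2 5 / 4 1 3 5 2 6 7 / 5 4 2 7 3 1 6 / 1 7 5 6 4 3 2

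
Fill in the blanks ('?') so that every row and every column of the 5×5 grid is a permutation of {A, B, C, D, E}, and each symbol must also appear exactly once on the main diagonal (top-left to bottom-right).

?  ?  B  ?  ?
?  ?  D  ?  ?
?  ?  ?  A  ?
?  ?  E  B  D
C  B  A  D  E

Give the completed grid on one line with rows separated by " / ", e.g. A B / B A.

D E B C A / B A D E C / E D C A B / A C E B D / C B A D E

(r3,c3): row 3 has {A}; column 3 has {A,B,D,E}; the diagonal has {B,E}, so it must be C.
(r3,c5): row 3 has {A,C}; column 5 has {D,E}, so it must be B.
(r4,c1): row 4 has {B,D,E}; column 1 has {C}, so it must be A.
(r4,c2): row 4 has {A,B,D,E}; column 2 has {B}, so it must be C.
(r1,c1): row 1 has {B}; column 1 has {A,C}; the diagonal has {B,C,E}, so it must be D.
(r2,c2): row 2 has {D}; column 2 has {B,C}; the diagonal has {B,C,D,E}, so it must be A.
(r2,c5): row 2 has {A,D}; column 5 has {B,D,E}, so it must be C.
(r3,c1): row 3 has {A,B,C}; column 1 has {A,C,D}, so it must be E.
(r3,c2): row 3 has {A,B,C,E}; column 2 has {A,B,C}, so it must be D.
(r1,c2): row 1 has {B,D}; column 2 has {A,B,C,D}, so it must be E.
(r1,c4): row 1 has {B,D,E}; column 4 has {A,B,D}, so it must be C.
(r1,c5): row 1 has {B,C,D,E}; column 5 has {B,C,D,E}, so it must be A.
(r2,c1): row 2 has {A,C,D}; column 1 has {A,C,D,E}, so it must be B.
(r2,c4): row 2 has {A,B,C,D}; column 4 has {A,B,C,D}, so it must be E.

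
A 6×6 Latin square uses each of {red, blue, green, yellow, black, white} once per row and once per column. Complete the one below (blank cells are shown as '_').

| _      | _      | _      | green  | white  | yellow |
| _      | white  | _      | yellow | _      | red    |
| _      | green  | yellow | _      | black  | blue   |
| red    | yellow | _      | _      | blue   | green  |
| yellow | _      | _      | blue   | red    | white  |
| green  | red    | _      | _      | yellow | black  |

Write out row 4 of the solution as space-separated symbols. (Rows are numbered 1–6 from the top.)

red yellow white black blue green

At row 2, column 5: row 2 has {red,yellow,white}; column 5 has {red,blue,yellow,black,white}; that leaves green.
At row 3, column 1: row 3 has {blue,green,yellow,black}; column 1 has {red,green,yellow}; that leaves white.
At row 3, column 4: row 3 has {blue,green,yellow,black,white}; column 4 has {blue,green,yellow}; that leaves red.
At row 5, column 2: row 5 has {red,blue,yellow,white}; column 2 has {red,green,yellow,white}; that leaves black.
At row 5, column 3: row 5 has {red,blue,yellow,black,white}; column 3 has {yellow}; that leaves green.
At row 6, column 4: row 6 has {red,green,yellow,black}; column 4 has {red,blue,green,yellow}; that leaves white.
At row 1, column 2: row 1 has {green,yellow,white}; column 2 has {red,green,yellow,black,white}; that leaves blue.
At row 4, column 4: row 4 has {red,blue,green,yellow}; column 4 has {red,blue,green,yellow,white}; that leaves black.
At row 6, column 3: row 6 has {red,green,yellow,black,white}; column 3 has {green,yellow}; that leaves blue.
At row 1, column 1: row 1 has {blue,green,yellow,white}; column 1 has {red,green,yellow,white}; that leaves black.
At row 1, column 3: row 1 has {blue,green,yellow,black,white}; column 3 has {blue,green,yellow}; that leaves red.
At row 2, column 1: row 2 has {red,green,yellow,white}; column 1 has {red,green,yellow,black,white}; that leaves blue.
At row 2, column 3: row 2 has {red,blue,green,yellow,white}; column 3 has {red,blue,green,yellow}; that leaves black.
At row 4, column 3: row 4 has {red,blue,green,yellow,black}; column 3 has {red,blue,green,yellow,black}; that leaves white.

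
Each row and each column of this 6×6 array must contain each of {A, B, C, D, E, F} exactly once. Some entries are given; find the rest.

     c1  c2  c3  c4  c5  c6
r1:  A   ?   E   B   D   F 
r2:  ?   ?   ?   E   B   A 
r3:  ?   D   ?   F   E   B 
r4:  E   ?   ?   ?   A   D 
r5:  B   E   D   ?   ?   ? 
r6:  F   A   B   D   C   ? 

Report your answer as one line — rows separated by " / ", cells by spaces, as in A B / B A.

A C E B D F / D F C E B A / C D A F E B / E B F C A D / B E D A F C / F A B D C E

(r1,c2): row 1 has {A,B,D,E,F}; column 2 has {A,D,E}, so it must be C.
(r2,c2): row 2 has {A,B,E}; column 2 has {A,C,D,E}, so it must be F.
(r2,c3): row 2 has {A,B,E,F}; column 3 has {B,D,E}, so it must be C.
(r3,c1): row 3 has {B,D,E,F}; column 1 has {A,B,E,F}, so it must be C.
(r3,c3): row 3 has {B,C,D,E,F}; column 3 has {B,C,D,E}, so it must be A.
(r4,c2): row 4 has {A,D,E}; column 2 has {A,C,D,E,F}, so it must be B.
(r4,c3): row 4 has {A,B,D,E}; column 3 has {A,B,C,D,E}, so it must be F.
(r4,c4): row 4 has {A,B,D,E,F}; column 4 has {B,D,E,F}, so it must be C.
(r5,c4): row 5 has {B,D,E}; column 4 has {B,C,D,E,F}, so it must be A.
(r5,c5): row 5 has {A,B,D,E}; column 5 has {A,B,C,D,E}, so it must be F.
(r5,c6): row 5 has {A,B,D,E,F}; column 6 has {A,B,D,F}, so it must be C.
(r6,c6): row 6 has {A,B,C,D,F}; column 6 has {A,B,C,D,F}, so it must be E.
(r2,c1): row 2 has {A,B,C,E,F}; column 1 has {A,B,C,E,F}, so it must be D.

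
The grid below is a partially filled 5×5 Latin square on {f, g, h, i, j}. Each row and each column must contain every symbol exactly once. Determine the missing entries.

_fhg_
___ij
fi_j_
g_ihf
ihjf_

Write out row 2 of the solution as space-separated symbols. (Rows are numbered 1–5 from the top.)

h g f i j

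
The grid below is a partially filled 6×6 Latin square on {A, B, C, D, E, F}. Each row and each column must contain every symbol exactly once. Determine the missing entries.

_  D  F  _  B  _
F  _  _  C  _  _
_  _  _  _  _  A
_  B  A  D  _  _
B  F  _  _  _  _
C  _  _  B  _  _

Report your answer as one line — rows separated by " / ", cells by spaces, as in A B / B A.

(r4,c1) = E
(r1,c1) = A
(r1,c4) = E
(r1,c6) = C
(r3,c1) = D
(r3,c4) = F
(r4,c6) = F
(r5,c4) = A
(r4,c5) = C
(r3,c5) = E
(r5,c5) = D
(r5,c6) = E
(r6,c6) = D
(r2,c5) = A
(r2,c6) = B
(r3,c2) = C
(r3,c3) = B
(r5,c3) = C
(r6,c3) = E
(r6,c5) = F
(r2,c2) = E
(r2,c3) = D
(r6,c2) = A

A D F E B C / F E D C A B / D C B F E A / E B A D C F / B F C A D E / C A E B F D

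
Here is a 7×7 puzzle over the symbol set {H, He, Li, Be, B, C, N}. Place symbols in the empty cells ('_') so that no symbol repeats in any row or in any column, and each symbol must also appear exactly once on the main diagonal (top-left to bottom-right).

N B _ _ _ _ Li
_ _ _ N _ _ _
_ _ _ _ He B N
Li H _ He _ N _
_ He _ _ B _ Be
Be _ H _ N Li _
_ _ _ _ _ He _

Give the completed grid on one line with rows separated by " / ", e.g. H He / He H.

N B He H C Be Li / He Be Li N H C B / H Li C Be He B N / Li H B He Be N C / C He N Li B H Be / Be C H B N Li He / B N Be C Li He H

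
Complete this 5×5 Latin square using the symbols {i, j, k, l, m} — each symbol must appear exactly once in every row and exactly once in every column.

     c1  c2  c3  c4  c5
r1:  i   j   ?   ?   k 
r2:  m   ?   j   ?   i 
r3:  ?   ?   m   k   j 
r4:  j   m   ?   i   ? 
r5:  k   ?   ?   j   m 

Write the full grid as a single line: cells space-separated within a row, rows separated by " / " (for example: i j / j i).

(r1,c3): row 1 has {i,j,k}; column 3 has {j,m}, so it must be l.
(r1,c4): row 1 has {i,j,k,l}; column 4 has {i,j,k}, so it must be m.
(r2,c4): row 2 has {i,j,m}; column 4 has {i,j,k,m}, so it must be l.
(r3,c1): row 3 has {j,k,m}; column 1 has {i,j,k,m}, so it must be l.
(r3,c2): row 3 has {j,k,l,m}; column 2 has {j,m}, so it must be i.
(r4,c3): row 4 has {i,j,m}; column 3 has {j,l,m}, so it must be k.
(r4,c5): row 4 has {i,j,k,m}; column 5 has {i,j,k,m}, so it must be l.
(r5,c2): row 5 has {j,k,m}; column 2 has {i,j,m}, so it must be l.
(r5,c3): row 5 has {j,k,l,m}; column 3 has {j,k,l,m}, so it must be i.
(r2,c2): row 2 has {i,j,l,m}; column 2 has {i,j,l,m}, so it must be k.

i j l m k / m k j l i / l i m k j / j m k i l / k l i j m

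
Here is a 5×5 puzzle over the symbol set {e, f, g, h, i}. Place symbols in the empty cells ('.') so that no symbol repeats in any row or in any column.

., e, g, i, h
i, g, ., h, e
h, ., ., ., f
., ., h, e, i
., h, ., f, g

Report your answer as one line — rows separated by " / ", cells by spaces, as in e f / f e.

(r1,c1) = f
(r2,c3) = f
(r3,c2) = i
(r3,c3) = e
(r3,c4) = g
(r4,c1) = g
(r4,c2) = f
(r5,c1) = e
(r5,c3) = i

f e g i h / i g f h e / h i e g f / g f h e i / e h i f g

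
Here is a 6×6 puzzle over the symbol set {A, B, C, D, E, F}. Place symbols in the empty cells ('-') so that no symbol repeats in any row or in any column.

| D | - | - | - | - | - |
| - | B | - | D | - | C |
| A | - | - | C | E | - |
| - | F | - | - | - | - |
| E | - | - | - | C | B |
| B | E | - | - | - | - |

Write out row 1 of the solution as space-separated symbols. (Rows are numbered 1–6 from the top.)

D C F E B A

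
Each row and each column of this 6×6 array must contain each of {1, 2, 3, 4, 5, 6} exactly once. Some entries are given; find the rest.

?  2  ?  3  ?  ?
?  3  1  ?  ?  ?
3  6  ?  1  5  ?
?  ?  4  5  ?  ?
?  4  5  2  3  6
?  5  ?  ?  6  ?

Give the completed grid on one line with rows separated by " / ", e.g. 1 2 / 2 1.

4 2 6 3 1 5 / 5 3 1 6 4 2 / 3 6 2 1 5 4 / 6 1 4 5 2 3 / 1 4 5 2 3 6 / 2 5 3 4 6 1

(r1,c3) = 6
(r3,c3) = 2
(r3,c6) = 4
(r4,c2) = 1
(r4,c5) = 2
(r4,c6) = 3
(r5,c1) = 1
(r6,c3) = 3
(r6,c4) = 4
(r2,c4) = 6
(r2,c5) = 4
(r4,c1) = 6
(r6,c1) = 2
(r6,c6) = 1
(r1,c5) = 1
(r1,c6) = 5
(r2,c1) = 5
(r2,c6) = 2
(r1,c1) = 4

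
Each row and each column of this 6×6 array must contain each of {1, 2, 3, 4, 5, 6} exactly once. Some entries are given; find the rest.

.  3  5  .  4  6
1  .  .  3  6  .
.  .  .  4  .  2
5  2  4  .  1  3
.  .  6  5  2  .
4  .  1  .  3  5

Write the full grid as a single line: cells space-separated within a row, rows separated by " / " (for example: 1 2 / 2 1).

2 3 5 1 4 6 / 1 5 2 3 6 4 / 6 1 3 4 5 2 / 5 2 4 6 1 3 / 3 4 6 5 2 1 / 4 6 1 2 3 5

At row 1, column 1: row 1 has {3,4,5,6}; column 1 has {1,4,5}; that leaves 2.
At row 1, column 4: row 1 has {2,3,4,5,6}; column 4 has {3,4,5}; that leaves 1.
At row 2, column 3: row 2 has {1,3,6}; column 3 has {1,4,5,6}; that leaves 2.
At row 2, column 6: row 2 has {1,2,3,6}; column 6 has {2,3,5,6}; that leaves 4.
At row 3, column 3: row 3 has {2,4}; column 3 has {1,2,4,5,6}; that leaves 3.
At row 3, column 5: row 3 has {2,3,4}; column 5 has {1,2,3,4,6}; that leaves 5.
At row 4, column 4: row 4 has {1,2,3,4,5}; column 4 has {1,3,4,5}; that leaves 6.
At row 5, column 1: row 5 has {2,5,6}; column 1 has {1,2,4,5}; that leaves 3.
At row 5, column 6: row 5 has {2,3,5,6}; column 6 has {2,3,4,5,6}; that leaves 1.
At row 6, column 2: row 6 has {1,3,4,5}; column 2 has {2,3}; that leaves 6.
At row 6, column 4: row 6 has {1,3,4,5,6}; column 4 has {1,3,4,5,6}; that leaves 2.
At row 2, column 2: row 2 has {1,2,3,4,6}; column 2 has {2,3,6}; that leaves 5.
At row 3, column 1: row 3 has {2,3,4,5}; column 1 has {1,2,3,4,5}; that leaves 6.
At row 3, column 2: row 3 has {2,3,4,5,6}; column 2 has {2,3,5,6}; that leaves 1.
At row 5, column 2: row 5 has {1,2,3,5,6}; column 2 has {1,2,3,5,6}; that leaves 4.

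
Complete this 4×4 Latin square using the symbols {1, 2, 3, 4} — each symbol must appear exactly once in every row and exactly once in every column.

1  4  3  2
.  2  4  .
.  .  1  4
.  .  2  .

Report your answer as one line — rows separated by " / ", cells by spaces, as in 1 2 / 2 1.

(r2,c1): row 2 has {2,4}; column 1 has {1}, so it must be 3.
(r2,c4): row 2 has {2,3,4}; column 4 has {2,4}, so it must be 1.
(r3,c1): row 3 has {1,4}; column 1 has {1,3}, so it must be 2.
(r3,c2): row 3 has {1,2,4}; column 2 has {2,4}, so it must be 3.
(r4,c1): row 4 has {2}; column 1 has {1,2,3}, so it must be 4.
(r4,c2): row 4 has {2,4}; column 2 has {2,3,4}, so it must be 1.
(r4,c4): row 4 has {1,2,4}; column 4 has {1,2,4}, so it must be 3.

1 4 3 2 / 3 2 4 1 / 2 3 1 4 / 4 1 2 3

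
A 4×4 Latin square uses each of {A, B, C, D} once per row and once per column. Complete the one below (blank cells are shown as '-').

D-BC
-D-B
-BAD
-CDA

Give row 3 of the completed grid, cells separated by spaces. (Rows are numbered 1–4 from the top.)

(r1,c2) = A
(r2,c3) = C
(r3,c1) = C

C B A D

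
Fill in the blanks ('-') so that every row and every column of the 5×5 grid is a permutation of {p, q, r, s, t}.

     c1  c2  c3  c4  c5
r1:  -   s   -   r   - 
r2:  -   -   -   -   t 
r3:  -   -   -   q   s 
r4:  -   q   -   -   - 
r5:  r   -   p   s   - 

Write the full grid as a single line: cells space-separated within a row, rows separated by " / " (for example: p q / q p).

q s t r p / s r q p t / t p r q s / p q s t r / r t p s q

At row 2, column 4: row 2 has {t}; column 4 has {q,r,s}; that leaves p.
At row 4, column 4: row 4 has {q}; column 4 has {p,q,r,s}; that leaves t.
At row 5, column 2: row 5 has {p,r,s}; column 2 has {q,s}; that leaves t.
At row 5, column 5: row 5 has {p,r,s,t}; column 5 has {s,t}; that leaves q.
At row 1, column 5: row 1 has {r,s}; column 5 has {q,s,t}; that leaves p.
At row 2, column 2: row 2 has {p,t}; column 2 has {q,s,t}; that leaves r.
At row 3, column 2: row 3 has {q,s}; column 2 has {q,r,s,t}; that leaves p.
At row 4, column 5: row 4 has {q,t}; column 5 has {p,q,s,t}; that leaves r.
At row 3, column 1: row 3 has {p,q,s}; column 1 has {r}; that leaves t.
At row 3, column 3: row 3 has {p,q,s,t}; column 3 has {p}; that leaves r.
At row 4, column 3: row 4 has {q,r,t}; column 3 has {p,r}; that leaves s.
At row 1, column 1: row 1 has {p,r,s}; column 1 has {r,t}; that leaves q.
At row 1, column 3: row 1 has {p,q,r,s}; column 3 has {p,r,s}; that leaves t.
At row 2, column 1: row 2 has {p,r,t}; column 1 has {q,r,t}; that leaves s.
At row 2, column 3: row 2 has {p,r,s,t}; column 3 has {p,r,s,t}; that leaves q.
At row 4, column 1: row 4 has {q,r,s,t}; column 1 has {q,r,s,t}; that leaves p.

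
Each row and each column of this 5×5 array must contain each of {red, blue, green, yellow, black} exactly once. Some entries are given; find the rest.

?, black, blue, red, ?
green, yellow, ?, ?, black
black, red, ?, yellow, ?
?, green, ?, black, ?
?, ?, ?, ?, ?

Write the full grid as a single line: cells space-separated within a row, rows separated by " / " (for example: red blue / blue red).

yellow black blue red green / green yellow red blue black / black red green yellow blue / blue green yellow black red / red blue black green yellow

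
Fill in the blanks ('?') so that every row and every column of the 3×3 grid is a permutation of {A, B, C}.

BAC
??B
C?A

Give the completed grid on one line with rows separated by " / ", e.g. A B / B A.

B A C / A C B / C B A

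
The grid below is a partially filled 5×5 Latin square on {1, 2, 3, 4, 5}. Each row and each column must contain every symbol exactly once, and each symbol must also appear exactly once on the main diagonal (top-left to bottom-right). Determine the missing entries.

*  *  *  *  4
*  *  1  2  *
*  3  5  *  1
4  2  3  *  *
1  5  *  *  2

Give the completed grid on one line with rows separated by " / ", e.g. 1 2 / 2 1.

3 1 2 5 4 / 5 4 1 2 3 / 2 3 5 4 1 / 4 2 3 1 5 / 1 5 4 3 2

At row 1, column 1: row 1 has {4}; column 1 has {1,4}; the diagonal has {2,5}; that leaves 3.
At row 1, column 2: row 1 has {3,4}; column 2 has {2,3,5}; that leaves 1.
At row 1, column 3: row 1 has {1,3,4}; column 3 has {1,3,5}; that leaves 2.
At row 1, column 4: row 1 has {1,2,3,4}; column 4 has {2}; that leaves 5.
At row 2, column 1: row 2 has {1,2}; column 1 has {1,3,4}; that leaves 5.
At row 2, column 2: row 2 has {1,2,5}; column 2 has {1,2,3,5}; the diagonal has {2,3,5}; that leaves 4.
At row 2, column 5: row 2 has {1,2,4,5}; column 5 has {1,2,4}; that leaves 3.
At row 3, column 1: row 3 has {1,3,5}; column 1 has {1,3,4,5}; that leaves 2.
At row 3, column 4: row 3 has {1,2,3,5}; column 4 has {2,5}; that leaves 4.
At row 4, column 4: row 4 has {2,3,4}; column 4 has {2,4,5}; the diagonal has {2,3,4,5}; that leaves 1.
At row 4, column 5: row 4 has {1,2,3,4}; column 5 has {1,2,3,4}; that leaves 5.
At row 5, column 3: row 5 has {1,2,5}; column 3 has {1,2,3,5}; that leaves 4.
At row 5, column 4: row 5 has {1,2,4,5}; column 4 has {1,2,4,5}; that leaves 3.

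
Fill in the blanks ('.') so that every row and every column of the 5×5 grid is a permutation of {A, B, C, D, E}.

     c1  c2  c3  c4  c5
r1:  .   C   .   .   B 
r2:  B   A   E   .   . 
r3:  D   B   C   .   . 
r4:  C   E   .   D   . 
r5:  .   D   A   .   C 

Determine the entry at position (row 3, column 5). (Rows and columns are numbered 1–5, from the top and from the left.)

E

row 1 has {B,C}; column 3 has {A,C,E} — only D is left for (r1,c3).
row 2 has {A,B,E}; column 4 has {D} — only C is left for (r2,c4).
row 2 has {A,B,C,E}; column 5 has {B,C} — only D is left for (r2,c5).
row 4 has {C,D,E}; column 3 has {A,C,D,E} — only B is left for (r4,c3).
row 4 has {B,C,D,E}; column 5 has {B,C,D} — only A is left for (r4,c5).
row 5 has {A,C,D}; column 1 has {B,C,D} — only E is left for (r5,c1).
row 5 has {A,C,D,E}; column 4 has {C,D} — only B is left for (r5,c4).
row 1 has {B,C,D}; column 1 has {B,C,D,E} — only A is left for (r1,c1).
row 1 has {A,B,C,D}; column 4 has {B,C,D} — only E is left for (r1,c4).
row 3 has {B,C,D}; column 4 has {B,C,D,E} — only A is left for (r3,c4).
row 3 has {A,B,C,D}; column 5 has {A,B,C,D} — only E is left for (r3,c5).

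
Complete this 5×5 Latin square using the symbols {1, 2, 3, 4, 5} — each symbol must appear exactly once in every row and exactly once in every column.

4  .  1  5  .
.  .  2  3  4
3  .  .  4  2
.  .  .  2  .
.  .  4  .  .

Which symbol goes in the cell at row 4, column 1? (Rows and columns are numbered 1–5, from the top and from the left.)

5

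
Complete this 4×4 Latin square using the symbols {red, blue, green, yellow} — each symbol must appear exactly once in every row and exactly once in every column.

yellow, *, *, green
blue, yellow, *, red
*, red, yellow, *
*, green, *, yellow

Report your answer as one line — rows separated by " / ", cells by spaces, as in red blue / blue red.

yellow blue red green / blue yellow green red / green red yellow blue / red green blue yellow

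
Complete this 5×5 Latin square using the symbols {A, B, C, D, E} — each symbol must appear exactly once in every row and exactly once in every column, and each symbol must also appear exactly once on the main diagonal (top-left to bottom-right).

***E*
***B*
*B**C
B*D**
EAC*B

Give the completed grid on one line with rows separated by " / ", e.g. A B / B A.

A C B E D / C D A B E / D B E A C / B E D C A / E A C D B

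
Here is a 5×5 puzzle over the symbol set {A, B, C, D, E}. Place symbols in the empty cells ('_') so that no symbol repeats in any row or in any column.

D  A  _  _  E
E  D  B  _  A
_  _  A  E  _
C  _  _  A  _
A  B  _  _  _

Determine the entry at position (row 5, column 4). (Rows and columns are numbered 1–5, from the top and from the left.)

D

(r1,c3) = C
(r1,c4) = B
(r2,c4) = C
(r3,c1) = B
(r3,c2) = C
(r3,c5) = D
(r4,c2) = E
(r4,c3) = D
(r4,c5) = B
(r5,c3) = E
(r5,c4) = D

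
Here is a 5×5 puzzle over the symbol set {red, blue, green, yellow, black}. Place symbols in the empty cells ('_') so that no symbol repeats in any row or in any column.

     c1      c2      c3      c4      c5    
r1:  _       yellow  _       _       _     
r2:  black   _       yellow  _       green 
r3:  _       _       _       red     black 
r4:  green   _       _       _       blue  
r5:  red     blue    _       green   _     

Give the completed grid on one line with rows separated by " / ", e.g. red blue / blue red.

Cell (r1,c1): row 1 has {yellow}; column 1 has {red,green,black} → blue.
Cell (r1,c4): row 1 has {blue,yellow}; column 4 has {red,green} → black.
Cell (r1,c5): row 1 has {blue,yellow,black}; column 5 has {blue,green,black} → red.
Cell (r2,c2): row 2 has {green,yellow,black}; column 2 has {blue,yellow} → red.
Cell (r2,c4): row 2 has {red,green,yellow,black}; column 4 has {red,green,black} → blue.
Cell (r3,c1): row 3 has {red,black}; column 1 has {red,blue,green,black} → yellow.
Cell (r3,c2): row 3 has {red,yellow,black}; column 2 has {red,blue,yellow} → green.
Cell (r3,c3): row 3 has {red,green,yellow,black}; column 3 has {yellow} → blue.
Cell (r4,c2): row 4 has {blue,green}; column 2 has {red,blue,green,yellow} → black.
Cell (r4,c3): row 4 has {blue,green,black}; column 3 has {blue,yellow} → red.
Cell (r4,c4): row 4 has {red,blue,green,black}; column 4 has {red,blue,green,black} → yellow.
Cell (r5,c3): row 5 has {red,blue,green}; column 3 has {red,blue,yellow} → black.
Cell (r5,c5): row 5 has {red,blue,green,black}; column 5 has {red,blue,green,black} → yellow.
Cell (r1,c3): row 1 has {red,blue,yellow,black}; column 3 has {red,blue,yellow,black} → green.

blue yellow green black red / black red yellow blue green / yellow green blue red black / green black red yellow blue / red blue black green yellow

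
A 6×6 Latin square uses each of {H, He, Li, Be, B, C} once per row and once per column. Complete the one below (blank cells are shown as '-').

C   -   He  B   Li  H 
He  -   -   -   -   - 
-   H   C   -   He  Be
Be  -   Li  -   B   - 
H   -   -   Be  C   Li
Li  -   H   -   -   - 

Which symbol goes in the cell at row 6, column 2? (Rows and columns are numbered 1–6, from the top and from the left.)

B

row 1 has {H,He,Li,B,C}; column 2 has {H} — only Be is left for (r1,c2).
row 3 has {H,He,Be,C}; column 1 has {H,He,Li,Be,C} — only B is left for (r3,c1).
row 3 has {H,He,Be,B,C}; column 4 has {Be,B} — only Li is left for (r3,c4).
row 5 has {H,Li,Be,C}; column 3 has {H,He,Li,C} — only B is left for (r5,c3).
row 6 has {H,Li}; column 5 has {He,Li,B,C} — only Be is left for (r6,c5).
row 2 has {He}; column 3 has {H,He,Li,B,C} — only Be is left for (r2,c3).
row 2 has {He,Be}; column 5 has {He,Li,Be,B,C} — only H is left for (r2,c5).
row 5 has {H,Li,Be,B,C}; column 2 has {H,Be} — only He is left for (r5,c2).
row 2 has {H,He,Be}; column 4 has {Li,Be,B} — only C is left for (r2,c4).
row 2 has {H,He,Be,C}; column 6 has {H,Li,Be} — only B is left for (r2,c6).
row 4 has {Li,Be,B}; column 2 has {H,He,Be} — only C is left for (r4,c2).
row 4 has {Li,Be,B,C}; column 6 has {H,Li,Be,B} — only He is left for (r4,c6).
row 6 has {H,Li,Be}; column 2 has {H,He,Be,C} — only B is left for (r6,c2).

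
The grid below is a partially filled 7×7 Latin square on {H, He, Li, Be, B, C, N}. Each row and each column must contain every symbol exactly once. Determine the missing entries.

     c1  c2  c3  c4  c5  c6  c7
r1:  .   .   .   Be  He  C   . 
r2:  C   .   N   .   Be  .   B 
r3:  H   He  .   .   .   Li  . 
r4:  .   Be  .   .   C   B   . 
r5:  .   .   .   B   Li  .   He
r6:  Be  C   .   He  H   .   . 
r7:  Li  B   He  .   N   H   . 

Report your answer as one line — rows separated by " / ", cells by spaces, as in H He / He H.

B N Li Be He C H / C Li N H Be He B / H He Be N B Li C / He Be H Li C B N / N H C B Li Be He / Be C B He H N Li / Li B He C N H Be

row 2 has {Be,B,C,N}; column 6 has {H,Li,B,C} — only He is left for (r2,c6).
row 3 has {H,He,Li}; column 5 has {H,He,Li,Be,C,N} — only B is left for (r3,c5).
row 5 has {He,Li,B}; column 1 has {H,Li,Be,C} — only N is left for (r5,c1).
row 5 has {He,Li,B,N}; column 2 has {He,Be,B,C} — only H is left for (r5,c2).
row 5 has {H,He,Li,B,N}; column 6 has {H,He,Li,B,C} — only Be is left for (r5,c6).
row 6 has {H,He,Be,C}; column 6 has {H,He,Li,Be,B,C} — only N is left for (r6,c6).
row 6 has {H,He,Be,C,N}; column 7 has {He,B} — only Li is left for (r6,c7).
row 7 has {H,He,Li,B,N}; column 4 has {He,Be,B} — only C is left for (r7,c4).
row 7 has {H,He,Li,B,C,N}; column 7 has {He,Li,B} — only Be is left for (r7,c7).
row 1 has {He,Be,C}; column 1 has {H,Li,Be,C,N} — only B is left for (r1,c1).
row 2 has {He,Be,B,C,N}; column 2 has {H,He,Be,B,C} — only Li is left for (r2,c2).
row 2 has {He,Li,Be,B,C,N}; column 4 has {He,Be,B,C} — only H is left for (r2,c4).
row 3 has {H,He,Li,B}; column 4 has {H,He,Be,B,C} — only N is left for (r3,c4).
row 3 has {H,He,Li,B,N}; column 7 has {He,Li,Be,B} — only C is left for (r3,c7).
row 4 has {Be,B,C}; column 1 has {H,Li,Be,B,C,N} — only He is left for (r4,c1).
row 4 has {He,Be,B,C}; column 4 has {H,He,Be,B,C,N} — only Li is left for (r4,c4).
row 5 has {H,He,Li,Be,B,N}; column 3 has {He,N} — only C is left for (r5,c3).
row 6 has {H,He,Li,Be,C,N}; column 3 has {He,C,N} — only B is left for (r6,c3).
row 1 has {He,Be,B,C}; column 2 has {H,He,Li,Be,B,C} — only N is left for (r1,c2).
row 1 has {He,Be,B,C,N}; column 7 has {He,Li,Be,B,C} — only H is left for (r1,c7).
row 3 has {H,He,Li,B,C,N}; column 3 has {He,B,C,N} — only Be is left for (r3,c3).
row 4 has {He,Li,Be,B,C}; column 3 has {He,Be,B,C,N} — only H is left for (r4,c3).
row 4 has {H,He,Li,Be,B,C}; column 7 has {H,He,Li,Be,B,C} — only N is left for (r4,c7).
row 1 has {H,He,Be,B,C,N}; column 3 has {H,He,Be,B,C,N} — only Li is left for (r1,c3).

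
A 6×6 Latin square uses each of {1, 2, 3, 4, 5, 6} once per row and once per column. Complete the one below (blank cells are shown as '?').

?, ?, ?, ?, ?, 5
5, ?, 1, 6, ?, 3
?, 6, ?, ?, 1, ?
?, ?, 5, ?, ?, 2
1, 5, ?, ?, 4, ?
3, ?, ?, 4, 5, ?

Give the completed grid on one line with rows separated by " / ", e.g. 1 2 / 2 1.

6 1 4 2 3 5 / 5 4 1 6 2 3 / 2 6 3 5 1 4 / 4 3 5 1 6 2 / 1 5 2 3 4 6 / 3 2 6 4 5 1

(r2,c5) = 2
(r3,c6) = 4
(r5,c6) = 6
(r6,c6) = 1
(r2,c2) = 4
(r3,c1) = 2
(r3,c3) = 3
(r3,c4) = 5
(r5,c3) = 2
(r5,c4) = 3
(r6,c2) = 2
(r6,c3) = 6
(r1,c3) = 4
(r4,c4) = 1
(r1,c1) = 6
(r1,c4) = 2
(r1,c5) = 3
(r4,c1) = 4
(r4,c2) = 3
(r4,c5) = 6
(r1,c2) = 1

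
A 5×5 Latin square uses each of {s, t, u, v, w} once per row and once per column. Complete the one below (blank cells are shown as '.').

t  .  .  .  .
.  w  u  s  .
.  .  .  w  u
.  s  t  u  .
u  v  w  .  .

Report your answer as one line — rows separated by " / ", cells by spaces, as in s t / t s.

(r1,c2) = u
(r1,c4) = v
(r2,c1) = v
(r2,c5) = t
(r3,c1) = s
(r3,c2) = t
(r3,c3) = v
(r4,c1) = w
(r4,c5) = v
(r5,c4) = t
(r5,c5) = s
(r1,c3) = s
(r1,c5) = w

t u s v w / v w u s t / s t v w u / w s t u v / u v w t s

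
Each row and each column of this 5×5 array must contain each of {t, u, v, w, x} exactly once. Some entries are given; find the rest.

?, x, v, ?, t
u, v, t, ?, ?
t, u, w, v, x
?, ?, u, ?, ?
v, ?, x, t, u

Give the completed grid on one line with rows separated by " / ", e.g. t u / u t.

w x v u t / u v t x w / t u w v x / x t u w v / v w x t u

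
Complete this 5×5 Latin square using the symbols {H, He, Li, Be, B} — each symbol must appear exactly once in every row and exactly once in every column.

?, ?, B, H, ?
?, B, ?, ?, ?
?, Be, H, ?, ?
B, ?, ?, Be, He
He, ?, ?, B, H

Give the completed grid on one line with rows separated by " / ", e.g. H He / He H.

(r3,c1) = Li
(r3,c4) = He
(r3,c5) = B
(r4,c3) = Li
(r5,c2) = Li
(r5,c3) = Be
(r1,c1) = Be
(r1,c2) = He
(r1,c5) = Li
(r2,c1) = H
(r2,c3) = He
(r2,c4) = Li
(r2,c5) = Be
(r4,c2) = H

Be He B H Li / H B He Li Be / Li Be H He B / B H Li Be He / He Li Be B H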